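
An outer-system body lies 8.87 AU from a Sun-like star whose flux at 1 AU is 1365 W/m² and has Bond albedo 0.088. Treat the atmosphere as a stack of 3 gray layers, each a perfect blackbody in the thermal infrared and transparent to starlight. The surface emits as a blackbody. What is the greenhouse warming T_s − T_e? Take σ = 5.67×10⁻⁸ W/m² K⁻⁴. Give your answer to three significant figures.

Flux at the orbit: S = 1365/(8.87)² = 17.35 W/m².
OLR = S(1−α)/4 = 3.956 W/m²; the top layer radiates at T_e = 91.39 K.
Surface: T_s = (4)^¼·T_e = 129.2 K.
Warming: T_s − T_e = 37.86 K.

37.9 K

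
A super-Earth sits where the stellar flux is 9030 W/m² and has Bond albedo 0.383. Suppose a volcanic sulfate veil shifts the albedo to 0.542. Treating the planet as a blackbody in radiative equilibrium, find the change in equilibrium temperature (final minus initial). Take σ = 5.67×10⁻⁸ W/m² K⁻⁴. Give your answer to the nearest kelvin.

With α = 0.383, T₁ = 395.9 K.
With α = 0.542, T₂ = 367.5 K.
Change: 367.5 − 395.9 = -28.42 K.

-28 kelvin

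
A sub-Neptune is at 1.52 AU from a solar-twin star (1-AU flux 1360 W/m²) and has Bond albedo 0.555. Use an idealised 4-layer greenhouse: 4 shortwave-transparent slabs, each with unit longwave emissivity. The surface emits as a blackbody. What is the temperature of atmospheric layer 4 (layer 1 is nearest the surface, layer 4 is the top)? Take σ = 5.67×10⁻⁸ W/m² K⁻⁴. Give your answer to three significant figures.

184 K

Irradiance scales as 1/d², so S = 1360 W/m² × (1/1.52)² = 588.6 W/m².
Top-of-atmosphere balance: σT_e⁴ = S(1−α)/4 = 65.49 W/m² → T_e = 184.3 K.
The net upward flux σT_e⁴ is constant between every pair of levels, so T_k⁴ = (N+1−k)T_e⁴.
With k = 4: T_4 = (4+1−4)^¼·184.3 K = 184.3 K.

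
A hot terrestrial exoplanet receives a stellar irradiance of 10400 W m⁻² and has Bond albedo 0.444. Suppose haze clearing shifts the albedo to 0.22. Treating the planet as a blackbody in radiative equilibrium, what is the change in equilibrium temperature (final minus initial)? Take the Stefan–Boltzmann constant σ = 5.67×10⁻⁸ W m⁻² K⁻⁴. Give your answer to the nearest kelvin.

Initial: T₁ = [S(1−0.444)/(4σ)]^(1/4) = 399.6 K.
With α = 0.22, T₂ = 434.9 K.
Change: 434.9 − 399.6 = 35.29 K.

35 K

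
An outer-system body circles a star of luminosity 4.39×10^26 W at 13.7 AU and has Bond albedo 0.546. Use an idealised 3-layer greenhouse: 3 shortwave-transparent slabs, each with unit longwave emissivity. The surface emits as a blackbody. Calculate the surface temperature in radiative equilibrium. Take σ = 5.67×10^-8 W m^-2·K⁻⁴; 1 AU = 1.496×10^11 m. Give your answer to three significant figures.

Orbital distance: d = 13.7 AU = 2.050×10^12 m.
Spreading L over a sphere of radius d: S = 4.39×10^26/(4π·2.05×10^12²) = 8.317 W m^-2.
The effective emission temperature is T_e = [S(1−α)/(4σ)]^¼ = 63.88 K.
For an N-layer opaque stack, T_s⁴ = (N+1)T_e⁴, hence T_s = (4)^(1/4)×63.88 K = 90.33 K.

90.3 K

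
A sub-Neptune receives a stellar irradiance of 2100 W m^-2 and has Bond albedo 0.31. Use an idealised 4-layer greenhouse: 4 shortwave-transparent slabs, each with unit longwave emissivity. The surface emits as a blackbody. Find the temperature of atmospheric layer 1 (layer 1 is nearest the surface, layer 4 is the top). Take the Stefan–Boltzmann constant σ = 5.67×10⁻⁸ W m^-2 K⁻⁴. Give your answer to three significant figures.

400 K

The effective emission temperature is T_e = [S(1−α)/(4σ)]^¼ = 282.7 K.
Each opaque layer satisfies 2T_j⁴ = T_{j−1}⁴ + T_{j+1}⁴, giving T_k⁴ = (N+1−k)T_e⁴.
With k = 1: T_1 = (4+1−1)^¼·282.7 K = 399.8 K.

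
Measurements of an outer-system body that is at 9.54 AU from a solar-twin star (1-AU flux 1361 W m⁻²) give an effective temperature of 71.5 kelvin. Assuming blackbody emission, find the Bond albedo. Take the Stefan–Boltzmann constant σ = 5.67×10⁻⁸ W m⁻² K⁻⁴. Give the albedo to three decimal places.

Irradiance scales as 1/d², so S = 1361 W m⁻² × (1/9.54)² = 14.95 W m⁻².
From σT⁴ = S(1−α)/4 we invert for α: 1−α = 4σT⁴/S.
σT⁴ = 1.482 W m⁻², so 4σT⁴ = 5.927 W m⁻².
1−α = 5.927/14.95 = 0.3964, so α = 0.6036.

0.604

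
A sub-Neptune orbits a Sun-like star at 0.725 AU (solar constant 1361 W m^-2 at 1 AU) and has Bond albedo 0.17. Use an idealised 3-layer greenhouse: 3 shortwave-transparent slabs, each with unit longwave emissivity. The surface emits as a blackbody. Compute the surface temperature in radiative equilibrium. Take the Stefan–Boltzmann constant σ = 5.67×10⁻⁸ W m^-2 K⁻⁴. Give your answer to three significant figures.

By the inverse-square law, S = 1361/0.725² = 2589 W m^-2.
OLR = S(1−α)/4 = 537.3 W m^-2; the top layer radiates at T_e = 312.0 K.
With N = 3 opaque layers, T_s = (N+1)^(1/4)·T_e = 4^(1/4)·312.0 = 441.2 K.

441 kelvin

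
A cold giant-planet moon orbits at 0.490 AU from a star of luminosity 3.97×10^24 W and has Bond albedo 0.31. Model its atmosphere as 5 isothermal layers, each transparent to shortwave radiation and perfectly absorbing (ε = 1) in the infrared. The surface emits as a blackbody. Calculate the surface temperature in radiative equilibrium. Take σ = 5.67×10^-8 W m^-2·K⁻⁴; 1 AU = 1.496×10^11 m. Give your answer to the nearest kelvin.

181 kelvin

d = 0.490 × 1.496×10^11 m = 7.330×10^10 m.
S = L/(4πd²) = 58.79 W m^-2.
OLR = S(1−α)/4 = 10.14 W m^-2; the top layer radiates at T_e = 115.6 K.
With N = 5 opaque layers, T_s = (N+1)^(1/4)·T_e = 6^(1/4)·115.6 = 181.0 K.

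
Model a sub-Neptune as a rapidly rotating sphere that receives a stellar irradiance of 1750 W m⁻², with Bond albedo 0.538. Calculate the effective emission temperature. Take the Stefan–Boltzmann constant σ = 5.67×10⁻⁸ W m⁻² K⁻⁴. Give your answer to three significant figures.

Absorbed flux (global mean): S(1−α)/4 = 1750·0.462/4 = 202.1 W m⁻².
In equilibrium σT⁴ equals this, so T = 244.3 K.

244 K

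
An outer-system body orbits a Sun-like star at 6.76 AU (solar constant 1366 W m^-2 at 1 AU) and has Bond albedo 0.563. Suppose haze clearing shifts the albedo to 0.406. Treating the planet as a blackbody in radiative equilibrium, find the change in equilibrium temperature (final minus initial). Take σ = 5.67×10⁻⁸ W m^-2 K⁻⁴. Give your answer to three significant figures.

6.95 K

By the inverse-square law, S = 1366/6.76² = 29.89 W m^-2.
Before: T₁ = [29.89·0.437/(4σ)]^(1/4) = 87.12 K.
With α = 0.406, T₂ = 94.06 K.
ΔT = T₂ − T₁ = 6.948 K.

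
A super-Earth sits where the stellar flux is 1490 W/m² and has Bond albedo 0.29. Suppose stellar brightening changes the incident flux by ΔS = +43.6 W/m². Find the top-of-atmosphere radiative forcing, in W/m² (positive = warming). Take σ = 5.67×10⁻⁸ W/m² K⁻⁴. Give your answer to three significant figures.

7.74 W/m²

ΔF = Δ[S(1−α)]/4 = (1−0.29)·+43.6/4 = 7.739 W/m².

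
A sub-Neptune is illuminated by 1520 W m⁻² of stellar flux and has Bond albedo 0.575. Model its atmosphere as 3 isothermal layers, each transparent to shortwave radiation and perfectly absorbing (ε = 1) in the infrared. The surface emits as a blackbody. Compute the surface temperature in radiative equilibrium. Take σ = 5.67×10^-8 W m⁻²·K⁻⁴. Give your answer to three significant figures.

327 kelvin

The effective emission temperature is T_e = [S(1−α)/(4σ)]^¼ = 231.0 K.
With N = 3 opaque layers, T_s = (N+1)^(1/4)·T_e = 4^(1/4)·231.0 = 326.7 K.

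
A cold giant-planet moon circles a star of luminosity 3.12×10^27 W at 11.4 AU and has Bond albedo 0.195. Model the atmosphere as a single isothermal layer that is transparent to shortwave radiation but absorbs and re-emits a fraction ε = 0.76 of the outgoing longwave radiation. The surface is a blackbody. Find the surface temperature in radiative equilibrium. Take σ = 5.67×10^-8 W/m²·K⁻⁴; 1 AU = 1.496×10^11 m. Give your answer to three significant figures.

Orbital distance: d = 11.4 AU = 1.705×10^12 m.
S = L/(4πd²) = 85.36 W/m².
At the top of the atmosphere, σT_e⁴ = S(1−α)/4 = 17.18 W/m², giving T_e = 131.9 K.
For a single slab of emissivity ε, T_s⁴ = 2T_e⁴/(2−ε); thus T_s = 131.9·(1.613)^(1/4) = 148.7 K.

149 kelvin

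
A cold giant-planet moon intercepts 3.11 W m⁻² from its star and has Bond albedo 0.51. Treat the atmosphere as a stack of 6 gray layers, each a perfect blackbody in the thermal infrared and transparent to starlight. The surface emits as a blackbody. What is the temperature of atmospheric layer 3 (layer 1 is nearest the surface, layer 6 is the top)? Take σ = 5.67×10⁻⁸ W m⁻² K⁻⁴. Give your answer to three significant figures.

72.0 kelvin

The effective emission temperature is T_e = [S(1−α)/(4σ)]^¼ = 50.91 K.
The net upward flux σT_e⁴ is constant between every pair of levels, so T_k⁴ = (N+1−k)T_e⁴.
T_3 = (4)^(1/4)·50.91 = 72.00 K.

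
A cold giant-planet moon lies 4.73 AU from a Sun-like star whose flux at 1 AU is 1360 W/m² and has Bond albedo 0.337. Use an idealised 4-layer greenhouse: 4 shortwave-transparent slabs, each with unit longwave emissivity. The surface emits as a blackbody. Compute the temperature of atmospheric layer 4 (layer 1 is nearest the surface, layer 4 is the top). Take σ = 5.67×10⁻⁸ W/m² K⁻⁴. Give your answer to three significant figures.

By the inverse-square law, S = 1360/4.73² = 60.79 W/m².
OLR = S(1−α)/4 = 10.08 W/m²; the top layer radiates at T_e = 115.5 K.
Each opaque layer satisfies 2T_j⁴ = T_{j−1}⁴ + T_{j+1}⁴, giving T_k⁴ = (N+1−k)T_e⁴.
With k = 4: T_4 = (4+1−4)^¼·115.5 K = 115.5 K.

115 K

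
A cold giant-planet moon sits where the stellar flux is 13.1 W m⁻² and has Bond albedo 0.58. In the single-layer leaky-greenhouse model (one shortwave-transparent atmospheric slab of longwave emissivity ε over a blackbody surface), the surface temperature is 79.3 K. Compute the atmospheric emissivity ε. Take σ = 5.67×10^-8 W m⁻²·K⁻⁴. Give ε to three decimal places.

0.773

First, T_e = [13.10·(1−0.58)/(4σ)]^(1/4) = 70.18 K.
Since (2−ε)/2 = (T_e/T_s)⁴ = 0.6135, ε = 0.7731.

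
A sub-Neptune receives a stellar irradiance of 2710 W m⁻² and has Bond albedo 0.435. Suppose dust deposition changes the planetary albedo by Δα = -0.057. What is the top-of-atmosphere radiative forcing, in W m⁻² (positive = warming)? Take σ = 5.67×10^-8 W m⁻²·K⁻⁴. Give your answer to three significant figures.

ΔF = −(S/4)Δα = −(2710/4)×(-0.057) = 38.62 W m⁻².

38.6 W m⁻²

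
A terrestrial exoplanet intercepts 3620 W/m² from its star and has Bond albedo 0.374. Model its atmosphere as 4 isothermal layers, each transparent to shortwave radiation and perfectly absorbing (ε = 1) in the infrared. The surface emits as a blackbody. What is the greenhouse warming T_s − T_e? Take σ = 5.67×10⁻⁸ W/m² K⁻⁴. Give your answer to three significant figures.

The effective emission temperature is T_e = [S(1−α)/(4σ)]^¼ = 316.2 K.
Surface: T_s = (5)^¼·T_e = 472.8 K.
Warming: T_s − T_e = 156.6 K.

157 K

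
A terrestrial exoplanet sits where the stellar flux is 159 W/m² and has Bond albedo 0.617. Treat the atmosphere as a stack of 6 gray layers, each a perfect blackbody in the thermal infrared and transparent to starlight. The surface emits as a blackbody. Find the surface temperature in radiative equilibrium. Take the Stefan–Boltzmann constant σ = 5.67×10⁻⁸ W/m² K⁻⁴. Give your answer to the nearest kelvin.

OLR = S(1−α)/4 = 15.22 W/m²; the top layer radiates at T_e = 128.0 K.
With N = 6 opaque layers, T_s = (N+1)^(1/4)·T_e = 7^(1/4)·128.0 = 208.2 K.

208 kelvin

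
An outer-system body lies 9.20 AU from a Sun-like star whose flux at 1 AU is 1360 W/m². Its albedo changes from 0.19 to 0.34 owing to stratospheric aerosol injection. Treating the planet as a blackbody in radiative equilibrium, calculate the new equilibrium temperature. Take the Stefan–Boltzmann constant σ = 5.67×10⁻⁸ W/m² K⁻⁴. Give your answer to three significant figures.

82.7 kelvin

By the inverse-square law, S = 1360/9.20² = 16.07 W/m².
T₂ = [S(1−α₂)/(4σ)]^(1/4) = [16.07·0.66/(4σ)]^(1/4) = 82.69 K.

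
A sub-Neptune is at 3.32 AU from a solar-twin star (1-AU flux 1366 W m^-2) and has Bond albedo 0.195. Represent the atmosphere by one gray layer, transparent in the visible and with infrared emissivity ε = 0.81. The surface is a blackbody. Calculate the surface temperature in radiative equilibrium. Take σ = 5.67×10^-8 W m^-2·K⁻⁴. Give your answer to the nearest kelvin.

165 kelvin

Flux at the orbit: S = 1366/(3.32)² = 123.9 W m^-2.
Effective emission temperature (TOA balance): σT_e⁴ = S(1−α)/4 = 24.94 W m^-2 → T_e = 144.8 K.
For a single slab of emissivity ε, T_s⁴ = 2T_e⁴/(2−ε); thus T_s = 144.8·(1.681)^(1/4) = 164.9 K.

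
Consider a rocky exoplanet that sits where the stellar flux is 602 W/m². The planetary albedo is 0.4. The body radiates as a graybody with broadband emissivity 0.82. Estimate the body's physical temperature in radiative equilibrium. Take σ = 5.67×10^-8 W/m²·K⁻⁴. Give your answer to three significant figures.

210 K

Averaging over the sphere, the absorbed flux is S(1−α)/4 = 90.30 W/m².
Equating to εσT⁴ with ε = 0.82: T = (90.30/0.82σ)^(1/4) = 209.9 K.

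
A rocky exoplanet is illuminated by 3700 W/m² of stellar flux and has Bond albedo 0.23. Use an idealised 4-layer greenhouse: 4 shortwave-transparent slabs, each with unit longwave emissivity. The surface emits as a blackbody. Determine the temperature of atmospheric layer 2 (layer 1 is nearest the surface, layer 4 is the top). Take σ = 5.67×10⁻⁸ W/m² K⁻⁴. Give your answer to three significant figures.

441 K

OLR = S(1−α)/4 = 712.2 W/m²; the top layer radiates at T_e = 334.8 K.
In the N-layer model, layer k (counted from the surface) has T_k = (N+1−k)^(1/4)·T_e.
T_2 = (3)^(1/4)·334.8 = 440.6 K.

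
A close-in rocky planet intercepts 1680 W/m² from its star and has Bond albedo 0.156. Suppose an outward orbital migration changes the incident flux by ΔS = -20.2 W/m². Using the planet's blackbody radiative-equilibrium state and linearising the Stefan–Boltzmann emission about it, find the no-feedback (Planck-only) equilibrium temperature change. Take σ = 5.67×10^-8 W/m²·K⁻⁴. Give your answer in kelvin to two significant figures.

The baseline emission temperature is T_e = 281.2 K.
TOA radiative forcing: ΔF = (1−α)ΔS/4 = 0.844·(-20.2)/4 = -4.262 W/m².
The Planck feedback parameter is 4σT_e³ = 5.043 W/m²/K.
ΔT₀ = ΔF/λ_P = -4.262/5.043 = -0.845 K.

-0.85 K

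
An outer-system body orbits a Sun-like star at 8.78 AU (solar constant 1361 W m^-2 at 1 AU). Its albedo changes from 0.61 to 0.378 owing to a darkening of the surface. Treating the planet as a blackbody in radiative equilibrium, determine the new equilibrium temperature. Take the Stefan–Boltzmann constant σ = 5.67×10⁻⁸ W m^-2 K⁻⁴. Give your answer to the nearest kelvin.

83 K

Flux at the orbit: S = 1361/(8.78)² = 17.66 W m^-2.
New equilibrium: T₂ = [(1−0.378)·17.66/(4σ)]^(1/4) = 83.42 K.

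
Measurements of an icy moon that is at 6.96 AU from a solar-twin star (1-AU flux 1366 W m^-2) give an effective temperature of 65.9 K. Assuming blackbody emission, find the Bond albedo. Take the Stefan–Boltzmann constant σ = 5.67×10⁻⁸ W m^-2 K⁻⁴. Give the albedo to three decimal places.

By the inverse-square law, S = 1366/6.96² = 28.20 W m^-2.
Energy balance: S(1−α)/4 = σT⁴, so 1−α = 4σT⁴/S.
4σT⁴ = 4·5.67×10⁻⁸·(65.9)⁴ = 4.277 W m^-2.
Hence α = 1 − 4.277/28.20 = 0.8483.

0.848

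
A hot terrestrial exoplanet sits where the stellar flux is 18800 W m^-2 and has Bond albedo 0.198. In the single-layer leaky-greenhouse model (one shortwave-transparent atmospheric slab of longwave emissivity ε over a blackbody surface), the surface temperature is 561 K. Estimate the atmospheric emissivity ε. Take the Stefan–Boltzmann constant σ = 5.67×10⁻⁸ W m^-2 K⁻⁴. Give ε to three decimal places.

Effective temperature: T_e = [S(1−α)/(4σ)]^(1/4) = 507.8 K.
Since (2−ε)/2 = (T_e/T_s)⁴ = 0.6712, ε = 0.6576.

0.658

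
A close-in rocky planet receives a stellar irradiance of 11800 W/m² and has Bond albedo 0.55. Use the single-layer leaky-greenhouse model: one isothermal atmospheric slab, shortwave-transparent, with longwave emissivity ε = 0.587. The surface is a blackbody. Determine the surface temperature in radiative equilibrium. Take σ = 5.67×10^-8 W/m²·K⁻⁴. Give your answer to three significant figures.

Effective emission temperature (TOA balance): σT_e⁴ = S(1−α)/4 = 1327 W/m² → T_e = 391.2 K.
The surface balance (absorbed SW + ε·downward IR = σT_s⁴) with T_a⁴ = T_s⁴/2 reduces to T_s = T_e·[2/(2−ε)]^¼ = 426.7 K.

427 kelvin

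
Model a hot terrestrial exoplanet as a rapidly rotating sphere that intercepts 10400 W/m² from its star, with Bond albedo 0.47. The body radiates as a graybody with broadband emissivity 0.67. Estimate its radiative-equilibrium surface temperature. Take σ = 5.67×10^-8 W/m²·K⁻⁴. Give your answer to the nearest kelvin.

436 K

The planet absorbs (1−α)S over its disc πR² and re-emits over 4πR², so the mean absorbed flux is (1−0.47)·10400/4 = 1378 W/m².
Radiative balance εσT⁴ = 1378 gives T = [1378/(0.67·σ)]^(1/4) = 436.4 K.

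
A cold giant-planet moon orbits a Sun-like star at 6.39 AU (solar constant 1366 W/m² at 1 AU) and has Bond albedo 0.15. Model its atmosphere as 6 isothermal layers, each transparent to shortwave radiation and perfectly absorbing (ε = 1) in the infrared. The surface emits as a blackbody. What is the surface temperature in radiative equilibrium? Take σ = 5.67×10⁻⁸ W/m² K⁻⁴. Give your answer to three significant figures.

172 K

Flux at the orbit: S = 1366/(6.39)² = 33.45 W/m².
Top-of-atmosphere balance: σT_e⁴ = S(1−α)/4 = 7.109 W/m² → T_e = 105.8 K.
For an N-layer opaque stack, T_s⁴ = (N+1)T_e⁴, hence T_s = (7)^(1/4)×105.8 K = 172.1 K.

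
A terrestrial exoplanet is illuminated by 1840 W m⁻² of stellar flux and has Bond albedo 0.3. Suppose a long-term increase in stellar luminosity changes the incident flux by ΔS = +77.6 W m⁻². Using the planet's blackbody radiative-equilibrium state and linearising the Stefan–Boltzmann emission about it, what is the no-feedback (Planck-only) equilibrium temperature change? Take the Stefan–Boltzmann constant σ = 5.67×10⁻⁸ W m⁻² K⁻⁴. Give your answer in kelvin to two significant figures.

The baseline emission temperature is T_e = 274.5 K.
TOA radiative forcing: ΔF = (1−α)ΔS/4 = 0.7·(+77.6)/4 = 13.58 W m⁻².
The Planck feedback parameter is 4σT_e³ = 4.692 W m⁻²/K.
Hence the no-feedback warming is ΔF/(4σT_e³) = 2.89 K.

2.9 K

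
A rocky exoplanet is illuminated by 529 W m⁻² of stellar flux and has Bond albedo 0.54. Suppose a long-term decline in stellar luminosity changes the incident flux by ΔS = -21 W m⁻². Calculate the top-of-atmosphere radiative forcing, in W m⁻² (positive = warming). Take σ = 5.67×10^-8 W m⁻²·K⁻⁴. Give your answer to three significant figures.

TOA radiative forcing: ΔF = (1−α)ΔS/4 = 0.46·(-21)/4 = -2.415 W m⁻².

-2.42 W m⁻²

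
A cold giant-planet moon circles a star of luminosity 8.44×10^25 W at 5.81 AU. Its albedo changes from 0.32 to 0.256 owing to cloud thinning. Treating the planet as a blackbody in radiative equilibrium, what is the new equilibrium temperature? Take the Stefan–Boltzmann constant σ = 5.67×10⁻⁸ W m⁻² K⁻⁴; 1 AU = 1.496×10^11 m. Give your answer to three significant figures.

73.5 kelvin

Orbital distance: d = 5.81 AU = 8.692×10^11 m.
Flux at the orbit: S = L/(4πd²) = 8.44×10^25/(4π·(8.69×10^11)²) = 8.890 W m⁻².
T₂ = [S(1−α₂)/(4σ)]^(1/4) = [8.890·0.744/(4σ)]^(1/4) = 73.49 K.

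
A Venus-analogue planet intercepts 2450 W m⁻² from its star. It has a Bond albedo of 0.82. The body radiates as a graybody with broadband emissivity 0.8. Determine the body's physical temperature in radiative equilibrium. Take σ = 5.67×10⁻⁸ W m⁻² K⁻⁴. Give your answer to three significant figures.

Absorbed flux (global mean): S(1−α)/4 = 2450·0.18/4 = 110.3 W m⁻².
Equating to εσT⁴ with ε = 0.8: T = (110.3/0.8σ)^(1/4) = 222.0 K.

222 kelvin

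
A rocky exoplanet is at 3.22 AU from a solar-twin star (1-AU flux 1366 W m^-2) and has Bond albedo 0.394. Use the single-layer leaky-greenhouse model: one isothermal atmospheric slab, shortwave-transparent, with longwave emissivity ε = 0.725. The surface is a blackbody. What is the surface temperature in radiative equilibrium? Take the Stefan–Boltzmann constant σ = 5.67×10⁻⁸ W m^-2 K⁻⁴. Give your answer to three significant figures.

153 K

By the inverse-square law, S = 1366/3.22² = 131.7 W m^-2.
The planet radiates to space at T_e = [S(1−α)/(4σ)]^(1/4) = 137.0 K.
Surface balance with a leaky layer gives σT_s⁴ = σT_e⁴·2/(2−ε), so T_s = T_e·[2/(2−0.725)]^(1/4) = 153.3 K.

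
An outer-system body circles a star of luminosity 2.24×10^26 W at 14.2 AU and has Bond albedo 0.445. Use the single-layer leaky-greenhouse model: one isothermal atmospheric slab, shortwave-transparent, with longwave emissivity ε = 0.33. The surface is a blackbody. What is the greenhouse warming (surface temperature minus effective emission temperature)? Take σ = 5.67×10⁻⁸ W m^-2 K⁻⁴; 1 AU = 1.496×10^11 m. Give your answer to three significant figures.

Orbital distance: d = 14.2 AU = 2.124×10^12 m.
Spreading L over a sphere of radius d: S = 2.24×10^26/(4π·2.12×10^12²) = 3.950 W m^-2.
At the top of the atmosphere, σT_e⁴ = S(1−α)/4 = 0.5481 W m^-2, giving T_e = 55.76 K.
Surface balance with a leaky layer gives σT_s⁴ = σT_e⁴·2/(2−ε), so T_s = T_e·[2/(2−0.33)]^(1/4) = 58.33 K.
The atmosphere warms the surface by 2.571 K.

2.57 K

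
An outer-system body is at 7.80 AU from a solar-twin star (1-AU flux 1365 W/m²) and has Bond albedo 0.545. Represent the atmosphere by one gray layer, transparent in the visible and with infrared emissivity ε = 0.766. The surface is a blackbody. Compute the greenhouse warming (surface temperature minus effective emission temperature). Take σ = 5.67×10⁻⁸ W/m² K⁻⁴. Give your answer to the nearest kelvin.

By the inverse-square law, S = 1365/7.80² = 22.44 W/m².
At the top of the atmosphere, σT_e⁴ = S(1−α)/4 = 2.552 W/m², giving T_e = 81.91 K.
Surface balance with a leaky layer gives σT_s⁴ = σT_e⁴·2/(2−ε), so T_s = T_e·[2/(2−0.766)]^(1/4) = 92.42 K.
The atmosphere warms the surface by 10.51 K.

11 kelvin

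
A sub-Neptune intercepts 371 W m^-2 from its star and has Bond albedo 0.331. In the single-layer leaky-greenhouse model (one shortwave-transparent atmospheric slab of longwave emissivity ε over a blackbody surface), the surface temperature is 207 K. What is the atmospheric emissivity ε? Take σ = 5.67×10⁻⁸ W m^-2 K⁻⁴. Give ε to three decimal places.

0.808

Effective temperature: T_e = [S(1−α)/(4σ)]^(1/4) = 181.9 K.
T_s⁴ = T_e⁴·2/(2−ε) → ε = 2 − 2(T_e/T_s)⁴ = 2 − 2·(181.9/207)⁴ = 0.8079.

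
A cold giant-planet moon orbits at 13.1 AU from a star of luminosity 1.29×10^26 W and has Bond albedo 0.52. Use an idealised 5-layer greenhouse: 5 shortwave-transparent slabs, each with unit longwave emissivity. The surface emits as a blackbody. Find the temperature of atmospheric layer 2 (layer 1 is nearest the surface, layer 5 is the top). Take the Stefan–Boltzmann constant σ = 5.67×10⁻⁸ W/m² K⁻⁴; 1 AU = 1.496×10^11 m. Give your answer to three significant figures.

Orbital distance: d = 13.1 AU = 1.960×10^12 m.
Spreading L over a sphere of radius d: S = 1.29×10^26/(4π·1.96×10^12²) = 2.673 W/m².
Top-of-atmosphere balance: σT_e⁴ = S(1−α)/4 = 0.3207 W/m² → T_e = 48.77 K.
In the N-layer model, layer k (counted from the surface) has T_k = (N+1−k)^(1/4)·T_e.
With k = 2: T_2 = (5+1−2)^¼·48.77 K = 68.97 K.

69.0 kelvin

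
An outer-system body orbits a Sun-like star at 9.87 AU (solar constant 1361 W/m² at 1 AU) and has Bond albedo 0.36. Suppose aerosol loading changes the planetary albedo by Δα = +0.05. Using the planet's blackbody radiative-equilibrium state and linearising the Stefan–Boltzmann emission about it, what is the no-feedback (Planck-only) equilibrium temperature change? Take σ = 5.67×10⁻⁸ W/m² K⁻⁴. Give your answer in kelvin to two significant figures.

By the inverse-square law, S = 1361/9.87² = 13.97 W/m².
The baseline emission temperature is T_e = 79.24 K.
The change in absorbed flux is Δ[S(1−α)/4] = −SΔα/4 = -0.1746 W/m².
Planck response: λ_P = 4σT_e³ = 4·5.67×10⁻⁸·(79.24)³ = 0.1128 W/m²/K.
Hence the no-feedback warming is ΔF/(4σT_e³) = -1.55 K.

-1.5 K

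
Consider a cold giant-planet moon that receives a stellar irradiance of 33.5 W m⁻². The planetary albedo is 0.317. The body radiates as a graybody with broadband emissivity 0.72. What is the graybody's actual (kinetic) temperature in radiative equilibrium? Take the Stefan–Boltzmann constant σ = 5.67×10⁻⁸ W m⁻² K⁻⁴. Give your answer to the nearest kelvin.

109 K

Averaging over the sphere, the absorbed flux is S(1−α)/4 = 5.720 W m⁻².
Equating to εσT⁴ with ε = 0.72: T = (5.720/0.72σ)^(1/4) = 108.8 K.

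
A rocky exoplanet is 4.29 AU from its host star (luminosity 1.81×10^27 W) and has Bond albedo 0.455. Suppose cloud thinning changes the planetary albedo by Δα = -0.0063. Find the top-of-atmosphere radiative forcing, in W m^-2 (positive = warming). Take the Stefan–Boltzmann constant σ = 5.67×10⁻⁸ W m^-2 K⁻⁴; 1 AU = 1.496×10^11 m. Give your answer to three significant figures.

d = 4.29 × 1.496×10^11 m = 6.418×10^11 m.
Spreading L over a sphere of radius d: S = 1.81×10^27/(4π·6.42×10^11²) = 349.7 W m^-2.
ΔF = −(S/4)Δα = −(349.7/4)×(-0.0063) = 0.5508 W m^-2.

0.551 W m^-2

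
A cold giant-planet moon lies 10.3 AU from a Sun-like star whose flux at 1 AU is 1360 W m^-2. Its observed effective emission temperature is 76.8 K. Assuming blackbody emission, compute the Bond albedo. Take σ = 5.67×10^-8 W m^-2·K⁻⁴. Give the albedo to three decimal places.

0.385

Irradiance scales as 1/d², so S = 1360 W m^-2 × (1/10.3)² = 12.82 W m^-2.
Energy balance: S(1−α)/4 = σT⁴, so 1−α = 4σT⁴/S.
σT⁴ = 1.973 W m^-2, so 4σT⁴ = 7.890 W m^-2.
Hence α = 1 − 7.890/12.82 = 0.3845.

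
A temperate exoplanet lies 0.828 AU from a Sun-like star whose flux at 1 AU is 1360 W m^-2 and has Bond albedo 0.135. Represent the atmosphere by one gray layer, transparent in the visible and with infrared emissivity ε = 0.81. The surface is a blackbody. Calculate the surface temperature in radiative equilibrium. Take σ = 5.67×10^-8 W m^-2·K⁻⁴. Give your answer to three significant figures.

Irradiance scales as 1/d², so S = 1360 W m^-2 × (1/0.828)² = 1984 W m^-2.
Effective emission temperature (TOA balance): σT_e⁴ = S(1−α)/4 = 429.0 W m^-2 → T_e = 294.9 K.
For a single slab of emissivity ε, T_s⁴ = 2T_e⁴/(2−ε); thus T_s = 294.9·(1.681)^(1/4) = 335.8 K.

336 K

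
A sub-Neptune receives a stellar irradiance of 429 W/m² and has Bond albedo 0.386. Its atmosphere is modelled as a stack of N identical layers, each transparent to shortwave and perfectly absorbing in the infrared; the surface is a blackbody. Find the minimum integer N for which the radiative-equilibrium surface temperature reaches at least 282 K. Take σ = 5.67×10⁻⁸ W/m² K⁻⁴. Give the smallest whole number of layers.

5

Top-of-atmosphere balance: σT_e⁴ = S(1−α)/4 = 65.85 W/m² → T_e = 184.6 K.
T_s = (N+1)^(1/4)·T_e ≥ 282 K requires N+1 ≥ (T_s/T_e)⁴ = (282/184.6)⁴ = 5.445.
The minimum whole number is N = 5.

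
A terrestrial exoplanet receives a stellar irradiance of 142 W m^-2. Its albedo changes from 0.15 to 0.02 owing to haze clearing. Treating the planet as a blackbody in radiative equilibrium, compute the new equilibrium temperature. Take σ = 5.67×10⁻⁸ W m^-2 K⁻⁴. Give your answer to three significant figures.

157 K

T₂ = [S(1−α₂)/(4σ)]^(1/4) = [142.0·0.98/(4σ)]^(1/4) = 157.4 K.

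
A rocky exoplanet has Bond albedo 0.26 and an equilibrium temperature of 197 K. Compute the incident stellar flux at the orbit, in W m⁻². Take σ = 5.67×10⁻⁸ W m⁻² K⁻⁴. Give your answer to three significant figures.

From S(1−α)/4 = σT⁴: S = 4σT⁴/(1−α).
The emitted flux is σT⁴ = 85.40 W m⁻².
So S = 4×85.40/(1−0.26) = 461.6 W m⁻².

462 W m⁻²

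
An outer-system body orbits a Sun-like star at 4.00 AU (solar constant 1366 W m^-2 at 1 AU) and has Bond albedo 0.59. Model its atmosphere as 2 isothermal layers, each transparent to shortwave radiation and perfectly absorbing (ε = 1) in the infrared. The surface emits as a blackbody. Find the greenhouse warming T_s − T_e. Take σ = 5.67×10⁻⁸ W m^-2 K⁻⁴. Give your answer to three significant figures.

35.2 K

By the inverse-square law, S = 1366/4.00² = 85.38 W m^-2.
The effective emission temperature is T_e = [S(1−α)/(4σ)]^¼ = 111.5 K.
T_s = (N+1)^(1/4)·T_e = 146.7 K.
So the greenhouse effect raises the surface by 146.7 − 111.5 = 35.23 K.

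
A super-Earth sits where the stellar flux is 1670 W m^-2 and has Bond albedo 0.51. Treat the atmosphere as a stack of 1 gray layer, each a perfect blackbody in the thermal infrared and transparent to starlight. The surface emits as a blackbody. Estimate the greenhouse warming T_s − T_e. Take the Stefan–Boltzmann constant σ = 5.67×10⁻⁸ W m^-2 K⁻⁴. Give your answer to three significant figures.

46.4 K

OLR = S(1−α)/4 = 204.6 W m^-2; the top layer radiates at T_e = 245.1 K.
Surface: T_s = (2)^¼·T_e = 291.5 K.
So the greenhouse effect raises the surface by 291.5 − 245.1 = 46.37 K.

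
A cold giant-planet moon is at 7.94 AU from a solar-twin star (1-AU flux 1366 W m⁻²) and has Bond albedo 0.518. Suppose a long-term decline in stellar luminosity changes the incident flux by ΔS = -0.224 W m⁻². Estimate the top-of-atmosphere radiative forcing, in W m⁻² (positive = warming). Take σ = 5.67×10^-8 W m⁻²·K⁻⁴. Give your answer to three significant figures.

-0.0270 W m⁻²

Irradiance scales as 1/d², so S = 1366 W m⁻² × (1/7.94)² = 21.67 W m⁻².
ΔF = Δ[S(1−α)]/4 = (1−0.518)·-0.224/4 = -0.02699 W m⁻².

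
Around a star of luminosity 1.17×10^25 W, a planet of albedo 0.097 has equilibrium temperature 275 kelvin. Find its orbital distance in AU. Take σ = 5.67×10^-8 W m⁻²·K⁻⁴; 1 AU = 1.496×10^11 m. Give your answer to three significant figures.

The flux needed for this T is 4σT⁴/(1−0.097) = 1436 W m⁻².
Then d = [L/(4πS)]^(1/2) = 2.546×10^10 m, i.e. 0.1702 AU.

0.170 AU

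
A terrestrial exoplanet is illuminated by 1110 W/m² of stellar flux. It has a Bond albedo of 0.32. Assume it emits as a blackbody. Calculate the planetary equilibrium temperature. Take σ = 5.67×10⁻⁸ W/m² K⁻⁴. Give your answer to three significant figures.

Absorbed flux (global mean): S(1−α)/4 = 1110·0.68/4 = 188.7 W/m².
Set σT⁴ = 188.7 → T = (188.7/σ)^(1/4) = 240.2 K.

240 kelvin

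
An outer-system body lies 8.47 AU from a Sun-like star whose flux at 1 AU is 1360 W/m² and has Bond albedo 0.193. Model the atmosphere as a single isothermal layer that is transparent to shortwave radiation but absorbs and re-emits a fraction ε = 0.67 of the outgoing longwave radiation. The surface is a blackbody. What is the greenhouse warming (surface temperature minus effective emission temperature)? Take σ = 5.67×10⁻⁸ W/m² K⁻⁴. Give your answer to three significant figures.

9.73 K

By the inverse-square law, S = 1360/8.47² = 18.96 W/m².
At the top of the atmosphere, σT_e⁴ = S(1−α)/4 = 3.825 W/m², giving T_e = 90.63 K.
For a single slab of emissivity ε, T_s⁴ = 2T_e⁴/(2−ε); thus T_s = 90.63·(1.504)^(1/4) = 100.4 K.
Greenhouse warming: T_s − T_e = 9.731 K.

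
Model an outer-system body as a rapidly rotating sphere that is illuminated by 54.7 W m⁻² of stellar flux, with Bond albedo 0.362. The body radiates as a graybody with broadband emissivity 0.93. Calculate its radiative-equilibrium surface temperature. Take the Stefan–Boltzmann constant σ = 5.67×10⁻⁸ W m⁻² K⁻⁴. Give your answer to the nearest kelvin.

Averaging over the sphere, the absorbed flux is S(1−α)/4 = 8.725 W m⁻².
Radiative balance εσT⁴ = 8.725 gives T = [8.725/(0.93·σ)]^(1/4) = 113.4 K.

113 kelvin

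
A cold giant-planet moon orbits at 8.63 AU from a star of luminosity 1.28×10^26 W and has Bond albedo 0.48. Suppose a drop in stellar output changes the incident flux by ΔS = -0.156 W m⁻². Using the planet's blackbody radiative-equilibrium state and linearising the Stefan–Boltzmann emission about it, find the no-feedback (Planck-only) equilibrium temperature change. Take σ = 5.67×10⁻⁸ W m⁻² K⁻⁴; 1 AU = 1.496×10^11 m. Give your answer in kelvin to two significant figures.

d = 8.63 × 1.496×10^11 m = 1.291×10^12 m.
S = L/(4πd²) = 6.111 W m⁻².
Unperturbed T_e = [6.111·(1−0.48)/(4σ)]^¼ = 61.18 K.
ΔF = Δ[S(1−α)]/4 = (1−0.48)·-0.156/4 = -0.02028 W m⁻².
The Planck feedback parameter is 4σT_e³ = 0.05194 W m⁻²/K.
ΔT₀ = ΔF/λ_P = -0.02028/0.05194 = -0.390 K.

-0.39 K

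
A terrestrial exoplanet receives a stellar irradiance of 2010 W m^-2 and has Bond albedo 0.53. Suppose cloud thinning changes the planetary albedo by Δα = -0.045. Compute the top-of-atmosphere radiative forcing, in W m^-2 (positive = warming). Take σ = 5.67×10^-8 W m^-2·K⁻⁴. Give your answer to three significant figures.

TOA radiative forcing: ΔF = −S·Δα/4 = −2010·(-0.045)/4 = 22.61 W m^-2.

22.6 W m^-2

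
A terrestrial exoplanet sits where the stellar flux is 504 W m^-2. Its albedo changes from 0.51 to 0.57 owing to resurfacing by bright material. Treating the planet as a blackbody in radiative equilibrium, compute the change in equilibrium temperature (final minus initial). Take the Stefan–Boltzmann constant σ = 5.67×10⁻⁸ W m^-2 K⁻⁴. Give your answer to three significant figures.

Initial: T₁ = [S(1−0.51)/(4σ)]^(1/4) = 181.7 K.
Final:   T₂ = [S(1−0.57)/(4σ)]^(1/4) = 175.8 K.
ΔT = T₂ − T₁ = -5.836 K.

-5.84 K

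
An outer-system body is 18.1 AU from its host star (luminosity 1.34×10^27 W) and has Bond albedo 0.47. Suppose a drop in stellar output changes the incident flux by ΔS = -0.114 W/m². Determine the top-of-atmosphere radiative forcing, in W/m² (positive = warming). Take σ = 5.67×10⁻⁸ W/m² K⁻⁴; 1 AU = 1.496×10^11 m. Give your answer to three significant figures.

-0.0151 W/m²

Orbital distance: d = 18.1 AU = 2.708×10^12 m.
S = L/(4πd²) = 14.54 W/m².
Only a fraction (1−α) is absorbed and it's spread over 4πR², so ΔF = (1−α)ΔS/4 = -0.01511 W/m².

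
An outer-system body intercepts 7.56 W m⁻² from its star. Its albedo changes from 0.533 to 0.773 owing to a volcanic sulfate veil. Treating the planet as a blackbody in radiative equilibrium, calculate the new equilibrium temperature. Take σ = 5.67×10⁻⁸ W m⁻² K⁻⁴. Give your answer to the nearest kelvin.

T₂ = [S(1−α₂)/(4σ)]^(1/4) = [7.560·0.227/(4σ)]^(1/4) = 52.45 K.

52 kelvin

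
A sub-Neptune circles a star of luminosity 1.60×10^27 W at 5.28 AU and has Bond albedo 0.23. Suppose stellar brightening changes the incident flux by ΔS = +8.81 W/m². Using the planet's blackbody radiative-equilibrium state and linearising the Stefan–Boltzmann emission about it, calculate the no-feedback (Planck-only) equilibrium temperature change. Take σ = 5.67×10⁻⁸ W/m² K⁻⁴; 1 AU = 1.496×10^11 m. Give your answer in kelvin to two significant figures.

Orbital distance: d = 5.28 AU = 7.899×10^11 m.
Spreading L over a sphere of radius d: S = 1.60×10^27/(4π·7.90×10^11²) = 204.1 W/m².
The baseline emission temperature is T_e = 162.2 K.
ΔF = Δ[S(1−α)]/4 = (1−0.23)·+8.81/4 = 1.696 W/m².
The Planck feedback parameter is 4σT_e³ = 0.9685 W/m²/K.
So ΔT₀ = 1.696/0.9685 = 1.75 K.

1.8 kelvin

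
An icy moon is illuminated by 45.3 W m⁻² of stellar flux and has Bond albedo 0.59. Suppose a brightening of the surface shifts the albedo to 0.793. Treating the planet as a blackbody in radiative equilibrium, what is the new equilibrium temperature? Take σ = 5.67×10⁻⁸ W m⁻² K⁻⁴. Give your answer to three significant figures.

With the new albedo, S(1−α₂)/4 = 2.344 W m⁻², so T₂ = 80.19 K.

80.2 K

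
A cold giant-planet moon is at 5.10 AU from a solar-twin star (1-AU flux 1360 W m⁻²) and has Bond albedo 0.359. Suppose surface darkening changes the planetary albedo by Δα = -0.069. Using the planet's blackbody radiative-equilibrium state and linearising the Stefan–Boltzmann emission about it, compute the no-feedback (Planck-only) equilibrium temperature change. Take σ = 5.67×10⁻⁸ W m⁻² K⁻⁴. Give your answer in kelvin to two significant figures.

By the inverse-square law, S = 1360/5.10² = 52.29 W m⁻².
Unperturbed T_e = [52.29·(1−0.359)/(4σ)]^¼ = 110.3 K.
TOA radiative forcing: ΔF = −S·Δα/4 = −52.29·(-0.069)/4 = 0.9020 W m⁻².
Planck response: λ_P = 4σT_e³ = 4·5.67×10⁻⁸·(110.3)³ = 0.3040 W m⁻²/K.
Hence the no-feedback warming is ΔF/(4σT_e³) = 2.97 K.

3.0 K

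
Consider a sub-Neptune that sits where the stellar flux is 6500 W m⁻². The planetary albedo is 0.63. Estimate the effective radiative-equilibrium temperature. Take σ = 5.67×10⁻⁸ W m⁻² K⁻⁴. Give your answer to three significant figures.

Absorbed flux (global mean): S(1−α)/4 = 6500·0.37/4 = 601.2 W m⁻².
In equilibrium σT⁴ equals this, so T = 320.9 K.

321 K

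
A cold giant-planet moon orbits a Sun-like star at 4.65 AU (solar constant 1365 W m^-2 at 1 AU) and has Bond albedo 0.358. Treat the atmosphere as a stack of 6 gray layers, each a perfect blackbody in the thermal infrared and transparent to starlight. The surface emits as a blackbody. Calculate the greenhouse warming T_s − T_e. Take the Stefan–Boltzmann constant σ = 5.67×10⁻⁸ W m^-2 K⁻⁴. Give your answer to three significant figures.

72.4 K

Irradiance scales as 1/d², so S = 1365 W m^-2 × (1/4.65)² = 63.13 W m^-2.
The effective emission temperature is T_e = [S(1−α)/(4σ)]^¼ = 115.6 K.
Surface: T_s = (7)^¼·T_e = 188.1 K.
Warming: T_s − T_e = 72.44 K.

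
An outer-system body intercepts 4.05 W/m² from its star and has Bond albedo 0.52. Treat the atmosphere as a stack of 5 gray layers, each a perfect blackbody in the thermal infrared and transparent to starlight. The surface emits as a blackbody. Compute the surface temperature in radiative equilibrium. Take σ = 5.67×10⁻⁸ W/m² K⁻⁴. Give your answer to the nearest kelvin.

OLR = S(1−α)/4 = 0.4860 W/m²; the top layer radiates at T_e = 54.11 K.
For an N-layer opaque stack, T_s⁴ = (N+1)T_e⁴, hence T_s = (6)^(1/4)×54.11 K = 84.68 K.

85 kelvin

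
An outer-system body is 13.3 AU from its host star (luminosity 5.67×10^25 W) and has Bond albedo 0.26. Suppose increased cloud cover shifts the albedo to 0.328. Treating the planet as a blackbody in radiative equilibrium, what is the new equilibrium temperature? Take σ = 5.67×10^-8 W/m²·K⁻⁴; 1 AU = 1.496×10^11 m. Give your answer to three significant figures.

d = 13.3 × 1.496×10^11 m = 1.990×10^12 m.
Spreading L over a sphere of radius d: S = 5.67×10^25/(4π·1.99×10^12²) = 1.140 W/m².
With the new albedo, S(1−α₂)/4 = 0.1915 W/m², so T₂ = 42.87 K.

42.9 K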